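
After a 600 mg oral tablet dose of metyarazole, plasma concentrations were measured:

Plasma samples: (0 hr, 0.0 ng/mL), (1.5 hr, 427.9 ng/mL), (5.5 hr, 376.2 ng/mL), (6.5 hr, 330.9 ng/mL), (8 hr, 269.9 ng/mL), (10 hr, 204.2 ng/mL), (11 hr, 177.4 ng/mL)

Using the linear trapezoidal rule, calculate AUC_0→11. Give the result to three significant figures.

Trapezoidal AUC_0→11:
  [0→1.5]: (0.0+427.9)/2 × 1.5 = 320.925
  [1.5→5.5]: (427.9+376.2)/2 × 4 = 1608.2
  [5.5→6.5]: (376.2+330.9)/2 × 1 = 353.55
  [6.5→8]: (330.9+269.9)/2 × 1.5 = 450.6
  [8→10]: (269.9+204.2)/2 × 2 = 474.1
  [10→11]: (204.2+177.4)/2 × 1 = 190.8
  Sum = 3398.175 ng/mL·hr

AUC = 3400 ng/mL·hr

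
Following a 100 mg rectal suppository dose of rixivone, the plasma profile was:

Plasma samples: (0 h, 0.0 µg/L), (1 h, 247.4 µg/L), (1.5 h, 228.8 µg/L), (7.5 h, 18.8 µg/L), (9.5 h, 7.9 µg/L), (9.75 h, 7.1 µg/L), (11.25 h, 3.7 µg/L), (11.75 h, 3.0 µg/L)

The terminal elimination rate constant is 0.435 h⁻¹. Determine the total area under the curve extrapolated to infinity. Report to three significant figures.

AUC = 1030 µg/L·h

Trapezoidal AUC_0→11.75:
  [0→1]: (0.0+247.4)/2 × 1 = 123.7
  [1→1.5]: (247.4+228.8)/2 × 0.5 = 119.05
  [1.5→7.5]: (228.8+18.8)/2 × 6 = 742.8
  [7.5→9.5]: (18.8+7.9)/2 × 2 = 26.7
  [9.5→9.75]: (7.9+7.1)/2 × 0.25 = 1.875
  [9.75→11.25]: (7.1+3.7)/2 × 1.5 = 8.1
  [11.25→11.75]: (3.7+3.0)/2 × 0.5 = 1.675
  Sum = 1023.9 µg/L·h
Extrapolated tail: C_last / k_e = 3.0 / 0.435 = 6.897
AUC_0→∞ = 1023.9 + 6.897 = 1030.797 µg/L·h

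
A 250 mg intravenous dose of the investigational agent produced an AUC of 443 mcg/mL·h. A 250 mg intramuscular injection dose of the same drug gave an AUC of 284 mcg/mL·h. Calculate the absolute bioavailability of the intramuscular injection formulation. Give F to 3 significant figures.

F = 0.641

F = (AUC_ev / D_ev) / (AUC_iv / D_iv)
  = (284/250) / (443/250)
  = 1.136 / 1.772 = 0.6411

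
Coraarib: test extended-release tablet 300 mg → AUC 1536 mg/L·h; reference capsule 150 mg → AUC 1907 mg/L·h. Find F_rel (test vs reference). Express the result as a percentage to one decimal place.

F_rel = (AUC_test/D_test) / (AUC_ref/D_ref)
      = (1536/300) / (1907/150)
      = 5.12 / 12.7133 = 0.4027 = 40.27%

F_rel = 40.3%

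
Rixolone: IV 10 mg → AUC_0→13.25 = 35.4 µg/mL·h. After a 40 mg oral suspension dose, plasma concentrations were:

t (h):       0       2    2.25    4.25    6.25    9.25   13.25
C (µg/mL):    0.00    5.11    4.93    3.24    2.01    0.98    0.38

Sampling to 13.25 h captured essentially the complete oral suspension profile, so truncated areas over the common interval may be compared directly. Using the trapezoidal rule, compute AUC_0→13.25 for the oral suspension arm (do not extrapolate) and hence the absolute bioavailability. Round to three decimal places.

F = 0.191

Trapezoidal AUC_0→13.25 (oral suspension):
  [0→2]: (0.00+5.11)/2 × 2 = 5.11
  [2→2.25]: (5.11+4.93)/2 × 0.25 = 1.255
  [2.25→4.25]: (4.93+3.24)/2 × 2 = 8.17
  [4.25→6.25]: (3.24+2.01)/2 × 2 = 5.25
  [6.25→9.25]: (2.01+0.98)/2 × 3 = 4.485
  [9.25→13.25]: (0.98+0.38)/2 × 4 = 2.72
  Sum = 26.99 µg/mL·h
F = (AUC_ev/D_ev)/(AUC_iv/D_iv) = (26.99/40)/(35.4/10) = 0.67475/3.54 = 0.1906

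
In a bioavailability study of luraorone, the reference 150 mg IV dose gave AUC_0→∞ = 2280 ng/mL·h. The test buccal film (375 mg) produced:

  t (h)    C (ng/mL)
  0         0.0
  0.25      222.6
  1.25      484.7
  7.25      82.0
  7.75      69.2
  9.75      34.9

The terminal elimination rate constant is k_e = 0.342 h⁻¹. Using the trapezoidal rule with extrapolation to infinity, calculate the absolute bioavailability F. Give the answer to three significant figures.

F = 0.408

Trapezoidal AUC_0→9.75 (buccal film):
  [0→0.25]: (0.0+222.6)/2 × 0.25 = 27.825
  [0.25→1.25]: (222.6+484.7)/2 × 1 = 353.65
  [1.25→7.25]: (484.7+82.0)/2 × 6 = 1700.1
  [7.25→7.75]: (82.0+69.2)/2 × 0.5 = 37.8
  [7.75→9.75]: (69.2+34.9)/2 × 2 = 104.1
  Sum = 2223.475 ng/mL·h
Tail: C_last/k_e = 34.9/0.342 = 102.047
AUC_0→∞ (buccal film) = 2223.475 + 102.047 = 2325.522 ng/mL·h
F = (AUC_ev/D_ev)/(AUC_iv/D_iv) = (2325.522/375)/(2280/150) = 6.201392/15.2 = 0.4080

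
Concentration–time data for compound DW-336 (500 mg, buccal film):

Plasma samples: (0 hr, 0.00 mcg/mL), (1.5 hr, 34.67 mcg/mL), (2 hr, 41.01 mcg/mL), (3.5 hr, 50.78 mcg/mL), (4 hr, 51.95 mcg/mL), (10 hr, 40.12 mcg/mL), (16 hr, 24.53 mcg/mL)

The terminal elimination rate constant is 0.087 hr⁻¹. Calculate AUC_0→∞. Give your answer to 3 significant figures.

AUC = 892 mcg/mL·hr

Trapezoidal AUC_0→16:
  [0→1.5]: (0.00+34.67)/2 × 1.5 = 26.0025
  [1.5→2]: (34.67+41.01)/2 × 0.5 = 18.92
  [2→3.5]: (41.01+50.78)/2 × 1.5 = 68.8425
  [3.5→4]: (50.78+51.95)/2 × 0.5 = 25.6825
  [4→10]: (51.95+40.12)/2 × 6 = 276.21
  [10→16]: (40.12+24.53)/2 × 6 = 193.95
  Sum = 609.6075 mcg/mL·hr
Extrapolated tail: C_last / k_e = 24.53 / 0.087 = 281.954
AUC_0→∞ = 609.6075 + 281.954 = 891.5615 mcg/mL·hr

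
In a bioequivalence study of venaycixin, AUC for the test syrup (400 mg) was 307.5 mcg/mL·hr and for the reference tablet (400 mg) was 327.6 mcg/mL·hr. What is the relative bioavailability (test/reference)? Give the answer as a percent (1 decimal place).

F_rel = 93.9%

F_rel = (AUC_test/D_test) / (AUC_ref/D_ref)
      = (307.5/400) / (327.6/400)
      = 0.76875 / 0.819 = 0.9386 = 93.86%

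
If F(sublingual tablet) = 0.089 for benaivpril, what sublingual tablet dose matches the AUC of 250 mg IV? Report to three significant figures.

For equal systemic exposure: F × D_ev = D_iv
D_ev = D_iv / F = 250 / 0.089 = 2808.99 mg

D_sublingual = 2810 mg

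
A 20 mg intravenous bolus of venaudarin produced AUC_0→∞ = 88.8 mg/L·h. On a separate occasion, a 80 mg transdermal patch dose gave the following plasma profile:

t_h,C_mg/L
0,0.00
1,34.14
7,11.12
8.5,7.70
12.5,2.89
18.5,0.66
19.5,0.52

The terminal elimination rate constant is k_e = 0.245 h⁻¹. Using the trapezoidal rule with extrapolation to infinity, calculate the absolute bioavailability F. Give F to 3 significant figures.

Trapezoidal AUC_0→19.5 (transdermal patch):
  [0→1]: (0.00+34.14)/2 × 1 = 17.07
  [1→7]: (34.14+11.12)/2 × 6 = 135.78
  [7→8.5]: (11.12+7.70)/2 × 1.5 = 14.115
  [8.5→12.5]: (7.70+2.89)/2 × 4 = 21.18
  [12.5→18.5]: (2.89+0.66)/2 × 6 = 10.65
  [18.5→19.5]: (0.66+0.52)/2 × 1 = 0.59
  Sum = 199.385 mg/L·h
Tail: C_last/k_e = 0.52/0.245 = 2.122
AUC_0→∞ (transdermal patch) = 199.385 + 2.122 = 201.507 mg/L·h
F = (AUC_ev/D_ev)/(AUC_iv/D_iv) = (201.507/80)/(88.8/20) = 2.5188375/4.44 = 0.5673

F = 0.567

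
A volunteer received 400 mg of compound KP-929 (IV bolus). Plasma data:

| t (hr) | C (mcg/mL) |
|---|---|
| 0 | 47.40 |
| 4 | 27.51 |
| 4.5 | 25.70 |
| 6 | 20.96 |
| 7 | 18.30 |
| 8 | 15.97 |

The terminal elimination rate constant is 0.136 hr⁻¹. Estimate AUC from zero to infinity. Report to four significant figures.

Trapezoidal AUC_0→8:
  [0→4]: (47.40+27.51)/2 × 4 = 149.82
  [4→4.5]: (27.51+25.70)/2 × 0.5 = 13.3025
  [4.5→6]: (25.70+20.96)/2 × 1.5 = 34.995
  [6→7]: (20.96+18.30)/2 × 1 = 19.63
  [7→8]: (18.30+15.97)/2 × 1 = 17.135
  Sum = 234.8825 mcg/mL·hr
Extrapolated tail: C_last / k_e = 15.97 / 0.136 = 117.426
AUC_0→∞ = 234.8825 + 117.426 = 352.3085 mcg/mL·hr

AUC = 352.3 mcg/mL·hr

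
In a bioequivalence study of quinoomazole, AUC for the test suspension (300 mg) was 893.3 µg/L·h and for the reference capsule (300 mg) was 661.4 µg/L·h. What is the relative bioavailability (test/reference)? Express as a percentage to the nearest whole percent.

F_rel = (AUC_test/D_test) / (AUC_ref/D_ref)
      = (893.3/300) / (661.4/300)
      = 2.97767 / 2.20467 = 1.3506 = 135.06%

F_rel = 135%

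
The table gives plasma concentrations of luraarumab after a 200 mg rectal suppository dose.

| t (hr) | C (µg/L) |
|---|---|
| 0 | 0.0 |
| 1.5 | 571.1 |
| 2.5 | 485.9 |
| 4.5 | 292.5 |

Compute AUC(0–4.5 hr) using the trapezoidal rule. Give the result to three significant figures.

Trapezoidal AUC_0→4.5:
  [0→1.5]: (0.0+571.1)/2 × 1.5 = 428.325
  [1.5→2.5]: (571.1+485.9)/2 × 1 = 528.5
  [2.5→4.5]: (485.9+292.5)/2 × 2 = 778.4
  Sum = 1735.225 µg/L·hr

AUC = 1740 µg/L·hr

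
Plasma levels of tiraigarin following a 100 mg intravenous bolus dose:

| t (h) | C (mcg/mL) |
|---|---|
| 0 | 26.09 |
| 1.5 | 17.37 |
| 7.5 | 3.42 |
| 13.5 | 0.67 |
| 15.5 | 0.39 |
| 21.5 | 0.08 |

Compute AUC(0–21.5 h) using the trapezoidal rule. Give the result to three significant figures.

AUC = 110 mcg/mL·h

Trapezoidal AUC_0→21.5:
  [0→1.5]: (26.09+17.37)/2 × 1.5 = 32.595
  [1.5→7.5]: (17.37+3.42)/2 × 6 = 62.37
  [7.5→13.5]: (3.42+0.67)/2 × 6 = 12.27
  [13.5→15.5]: (0.67+0.39)/2 × 2 = 1.06
  [15.5→21.5]: (0.39+0.08)/2 × 6 = 1.41
  Sum = 109.705 mcg/mL·h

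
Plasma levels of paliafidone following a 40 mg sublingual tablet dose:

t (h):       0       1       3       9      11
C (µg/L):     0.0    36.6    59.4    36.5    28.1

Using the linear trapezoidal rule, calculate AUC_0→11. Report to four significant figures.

Trapezoidal AUC_0→11:
  [0→1]: (0.0+36.6)/2 × 1 = 18.3
  [1→3]: (36.6+59.4)/2 × 2 = 96.0
  [3→9]: (59.4+36.5)/2 × 6 = 287.7
  [9→11]: (36.5+28.1)/2 × 2 = 64.6
  Sum = 466.6 µg/L·h

AUC = 466.6 µg/L·h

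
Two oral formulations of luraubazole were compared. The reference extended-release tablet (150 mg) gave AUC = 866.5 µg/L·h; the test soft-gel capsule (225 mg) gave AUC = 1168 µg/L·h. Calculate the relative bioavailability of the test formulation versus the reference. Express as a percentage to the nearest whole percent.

F_rel = (AUC_test/D_test) / (AUC_ref/D_ref)
      = (1168/225) / (866.5/150)
      = 5.19111 / 5.77667 = 0.8986 = 89.86%

F_rel = 90%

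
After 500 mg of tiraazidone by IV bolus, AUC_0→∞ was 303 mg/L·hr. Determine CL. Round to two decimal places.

CL = Dose_iv / AUC_0→∞
   = 500 / 303 = 1.65017 L/hr

CL = 1.65 L/hr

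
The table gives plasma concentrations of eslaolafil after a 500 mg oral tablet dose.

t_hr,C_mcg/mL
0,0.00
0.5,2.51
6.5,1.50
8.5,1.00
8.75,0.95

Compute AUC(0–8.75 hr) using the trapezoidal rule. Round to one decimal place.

AUC = 15.4 mcg/mL·hr

Trapezoidal AUC_0→8.75:
  [0→0.5]: (0.00+2.51)/2 × 0.5 = 0.6275
  [0.5→6.5]: (2.51+1.50)/2 × 6 = 12.03
  [6.5→8.5]: (1.50+1.00)/2 × 2 = 2.5
  [8.5→8.75]: (1.00+0.95)/2 × 0.25 = 0.24375
  Sum = 15.40125 mcg/mL·hr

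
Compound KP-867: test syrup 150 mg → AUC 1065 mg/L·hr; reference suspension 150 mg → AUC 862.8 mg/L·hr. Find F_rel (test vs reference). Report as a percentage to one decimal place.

F_rel = (AUC_test/D_test) / (AUC_ref/D_ref)
      = (1065/150) / (862.8/150)
      = 7.1 / 5.752 = 1.2344 = 123.44%

F_rel = 123.4%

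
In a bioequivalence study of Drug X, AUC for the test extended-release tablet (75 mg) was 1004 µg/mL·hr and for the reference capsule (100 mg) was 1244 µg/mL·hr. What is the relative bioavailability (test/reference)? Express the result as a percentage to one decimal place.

F_rel = 107.6%

F_rel = (AUC_test/D_test) / (AUC_ref/D_ref)
      = (1004/75) / (1244/100)
      = 13.3867 / 12.44 = 1.0761 = 107.61%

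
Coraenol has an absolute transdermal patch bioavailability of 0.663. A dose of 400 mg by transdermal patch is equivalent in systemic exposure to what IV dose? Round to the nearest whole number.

Systemic exposure from an extravascular dose = F × D_ev, so the equivalent IV dose is F × D_ev.
D_iv = F × D_ev = 0.663 × 400 = 265.2 mg

D_iv = 265 mg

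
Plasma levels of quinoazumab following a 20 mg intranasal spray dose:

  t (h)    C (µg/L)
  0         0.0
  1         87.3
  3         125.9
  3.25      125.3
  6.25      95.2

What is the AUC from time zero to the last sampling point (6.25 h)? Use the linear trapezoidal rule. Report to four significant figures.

AUC = 619.0 µg/L·h

Trapezoidal AUC_0→6.25:
  [0→1]: (0.0+87.3)/2 × 1 = 43.65
  [1→3]: (87.3+125.9)/2 × 2 = 213.2
  [3→3.25]: (125.9+125.3)/2 × 0.25 = 31.4
  [3.25→6.25]: (125.3+95.2)/2 × 3 = 330.75
  Sum = 619.0 µg/L·h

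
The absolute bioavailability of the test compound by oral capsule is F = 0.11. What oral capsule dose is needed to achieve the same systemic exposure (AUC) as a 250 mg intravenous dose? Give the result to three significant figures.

D_oral = 2270 mg

For equal systemic exposure: F × D_ev = D_iv
D_ev = D_iv / F = 250 / 0.11 = 2272.73 mg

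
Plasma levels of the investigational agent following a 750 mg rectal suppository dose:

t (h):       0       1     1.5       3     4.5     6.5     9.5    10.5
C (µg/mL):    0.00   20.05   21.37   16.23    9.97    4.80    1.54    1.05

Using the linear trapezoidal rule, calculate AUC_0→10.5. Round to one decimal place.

Trapezoidal AUC_0→10.5:
  [0→1]: (0.00+20.05)/2 × 1 = 10.025
  [1→1.5]: (20.05+21.37)/2 × 0.5 = 10.355
  [1.5→3]: (21.37+16.23)/2 × 1.5 = 28.2
  [3→4.5]: (16.23+9.97)/2 × 1.5 = 19.65
  [4.5→6.5]: (9.97+4.80)/2 × 2 = 14.77
  [6.5→9.5]: (4.80+1.54)/2 × 3 = 9.51
  [9.5→10.5]: (1.54+1.05)/2 × 1 = 1.295
  Sum = 93.805 µg/mL·h

AUC = 93.8 µg/mL·h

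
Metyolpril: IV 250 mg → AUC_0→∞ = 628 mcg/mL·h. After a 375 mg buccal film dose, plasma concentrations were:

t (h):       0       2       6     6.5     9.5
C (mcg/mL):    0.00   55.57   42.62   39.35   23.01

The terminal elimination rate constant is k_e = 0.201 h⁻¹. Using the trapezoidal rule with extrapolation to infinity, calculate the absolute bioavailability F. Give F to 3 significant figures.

F = 0.510

Trapezoidal AUC_0→9.5 (buccal film):
  [0→2]: (0.00+55.57)/2 × 2 = 55.57
  [2→6]: (55.57+42.62)/2 × 4 = 196.38
  [6→6.5]: (42.62+39.35)/2 × 0.5 = 20.4925
  [6.5→9.5]: (39.35+23.01)/2 × 3 = 93.54
  Sum = 365.9825 mcg/mL·h
Tail: C_last/k_e = 23.01/0.201 = 114.478
AUC_0→∞ (buccal film) = 365.9825 + 114.478 = 480.4605 mcg/mL·h
F = (AUC_ev/D_ev)/(AUC_iv/D_iv) = (480.4605/375)/(628/250) = 1.281228/2.512 = 0.5100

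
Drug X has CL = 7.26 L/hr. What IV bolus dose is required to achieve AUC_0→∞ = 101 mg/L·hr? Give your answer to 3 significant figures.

Dose_iv = CL × AUC_0→∞
     = 7.26 × 101 = 733.26 mg

Dose = 733 mg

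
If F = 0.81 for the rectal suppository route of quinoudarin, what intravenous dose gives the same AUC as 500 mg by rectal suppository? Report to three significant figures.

Systemic exposure from an extravascular dose = F × D_ev, so the equivalent IV dose is F × D_ev.
D_iv = F × D_ev = 0.81 × 500 = 405 mg

D_iv = 405 mg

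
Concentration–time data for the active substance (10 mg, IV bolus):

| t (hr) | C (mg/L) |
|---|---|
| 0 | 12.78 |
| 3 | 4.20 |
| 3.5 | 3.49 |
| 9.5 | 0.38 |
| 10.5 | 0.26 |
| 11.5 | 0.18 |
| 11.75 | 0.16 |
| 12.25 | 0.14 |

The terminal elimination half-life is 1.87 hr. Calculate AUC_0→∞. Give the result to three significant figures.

Trapezoidal AUC_0→12.25:
  [0→3]: (12.78+4.20)/2 × 3 = 25.47
  [3→3.5]: (4.20+3.49)/2 × 0.5 = 1.9225
  [3.5→9.5]: (3.49+0.38)/2 × 6 = 11.61
  [9.5→10.5]: (0.38+0.26)/2 × 1 = 0.32
  [10.5→11.5]: (0.26+0.18)/2 × 1 = 0.22
  [11.5→11.75]: (0.18+0.16)/2 × 0.25 = 0.0425
  [11.75→12.25]: (0.16+0.14)/2 × 0.5 = 0.075
  Sum = 39.66 mg/L·hr
k_e = ln2 / t½ = 0.693147 / 1.87 = 0.3707 hr^-1
Extrapolated tail: C_last / k_e = 0.14 / 0.3707 = 0.378
AUC_0→∞ = 39.66 + 0.378 = 40.038 mg/L·hr

AUC = 40.0 mg/L·hr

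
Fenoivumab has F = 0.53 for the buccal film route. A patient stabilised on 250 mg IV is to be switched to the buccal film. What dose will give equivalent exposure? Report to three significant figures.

For equal systemic exposure: F × D_ev = D_iv
D_ev = D_iv / F = 250 / 0.53 = 471.698 mg

D_buccal = 472 mg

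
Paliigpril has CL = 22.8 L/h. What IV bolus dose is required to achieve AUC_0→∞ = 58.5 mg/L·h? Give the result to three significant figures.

Dose = 1330 mg

Dose_iv = CL × AUC_0→∞
     = 22.8 × 58.5 = 1333.8 mg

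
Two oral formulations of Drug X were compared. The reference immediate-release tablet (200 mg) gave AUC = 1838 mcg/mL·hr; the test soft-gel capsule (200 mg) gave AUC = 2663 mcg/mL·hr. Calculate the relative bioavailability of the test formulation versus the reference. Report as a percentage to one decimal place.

F_rel = 144.9%

F_rel = (AUC_test/D_test) / (AUC_ref/D_ref)
      = (2663/200) / (1838/200)
      = 13.315 / 9.19 = 1.4489 = 144.89%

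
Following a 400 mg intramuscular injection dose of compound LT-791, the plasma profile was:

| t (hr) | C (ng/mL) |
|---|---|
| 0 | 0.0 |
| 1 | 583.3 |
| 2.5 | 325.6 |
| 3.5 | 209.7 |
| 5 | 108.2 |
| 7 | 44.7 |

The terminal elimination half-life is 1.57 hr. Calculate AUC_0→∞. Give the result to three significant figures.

Trapezoidal AUC_0→7:
  [0→1]: (0.0+583.3)/2 × 1 = 291.65
  [1→2.5]: (583.3+325.6)/2 × 1.5 = 681.675
  [2.5→3.5]: (325.6+209.7)/2 × 1 = 267.65
  [3.5→5]: (209.7+108.2)/2 × 1.5 = 238.425
  [5→7]: (108.2+44.7)/2 × 2 = 152.9
  Sum = 1632.3 ng/mL·hr
k_e = ln2 / t½ = 0.693147 / 1.57 = 0.4415 hr^-1
Extrapolated tail: C_last / k_e = 44.7 / 0.4415 = 101.246
AUC_0→∞ = 1632.3 + 101.246 = 1733.546 ng/mL·hr

AUC = 1730 ng/mL·hr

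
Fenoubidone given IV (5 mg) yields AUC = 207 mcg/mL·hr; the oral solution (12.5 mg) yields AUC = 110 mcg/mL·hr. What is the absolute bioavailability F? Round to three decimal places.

F = (AUC_ev / D_ev) / (AUC_iv / D_iv)
  = (110/12.5) / (207/5)
  = 8.8 / 41.4 = 0.2126

F = 0.213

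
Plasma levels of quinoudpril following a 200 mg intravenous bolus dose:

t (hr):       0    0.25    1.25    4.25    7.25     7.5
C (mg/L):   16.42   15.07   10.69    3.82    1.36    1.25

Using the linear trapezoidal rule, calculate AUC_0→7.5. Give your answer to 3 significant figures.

AUC = 46.7 mg/L·hr

Trapezoidal AUC_0→7.5:
  [0→0.25]: (16.42+15.07)/2 × 0.25 = 3.93625
  [0.25→1.25]: (15.07+10.69)/2 × 1 = 12.88
  [1.25→4.25]: (10.69+3.82)/2 × 3 = 21.765
  [4.25→7.25]: (3.82+1.36)/2 × 3 = 7.77
  [7.25→7.5]: (1.36+1.25)/2 × 0.25 = 0.32625
  Sum = 46.6775 mg/L·hr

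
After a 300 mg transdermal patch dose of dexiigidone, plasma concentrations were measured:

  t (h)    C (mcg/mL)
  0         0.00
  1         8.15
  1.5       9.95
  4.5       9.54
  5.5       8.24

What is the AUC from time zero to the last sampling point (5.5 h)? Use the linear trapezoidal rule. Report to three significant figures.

AUC = 46.7 mcg/mL·h

Trapezoidal AUC_0→5.5:
  [0→1]: (0.00+8.15)/2 × 1 = 4.075
  [1→1.5]: (8.15+9.95)/2 × 0.5 = 4.525
  [1.5→4.5]: (9.95+9.54)/2 × 3 = 29.235
  [4.5→5.5]: (9.54+8.24)/2 × 1 = 8.89
  Sum = 46.725 mcg/mL·h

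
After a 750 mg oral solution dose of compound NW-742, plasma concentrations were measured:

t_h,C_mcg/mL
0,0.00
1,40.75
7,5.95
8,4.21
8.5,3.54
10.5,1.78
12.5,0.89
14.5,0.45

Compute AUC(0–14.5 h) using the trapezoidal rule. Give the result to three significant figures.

Trapezoidal AUC_0→14.5:
  [0→1]: (0.00+40.75)/2 × 1 = 20.375
  [1→7]: (40.75+5.95)/2 × 6 = 140.1
  [7→8]: (5.95+4.21)/2 × 1 = 5.08
  [8→8.5]: (4.21+3.54)/2 × 0.5 = 1.9375
  [8.5→10.5]: (3.54+1.78)/2 × 2 = 5.32
  [10.5→12.5]: (1.78+0.89)/2 × 2 = 2.67
  [12.5→14.5]: (0.89+0.45)/2 × 2 = 1.34
  Sum = 176.8225 mcg/mL·h

AUC = 177 mcg/mL·h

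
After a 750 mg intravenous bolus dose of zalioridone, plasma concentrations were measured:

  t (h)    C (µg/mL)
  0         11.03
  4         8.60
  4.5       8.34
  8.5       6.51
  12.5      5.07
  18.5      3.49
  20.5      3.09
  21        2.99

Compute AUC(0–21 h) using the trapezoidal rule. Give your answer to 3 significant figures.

Trapezoidal AUC_0→21:
  [0→4]: (11.03+8.60)/2 × 4 = 39.26
  [4→4.5]: (8.60+8.34)/2 × 0.5 = 4.235
  [4.5→8.5]: (8.34+6.51)/2 × 4 = 29.7
  [8.5→12.5]: (6.51+5.07)/2 × 4 = 23.16
  [12.5→18.5]: (5.07+3.49)/2 × 6 = 25.68
  [18.5→20.5]: (3.49+3.09)/2 × 2 = 6.58
  [20.5→21]: (3.09+2.99)/2 × 0.5 = 1.52
  Sum = 130.135 µg/mL·h

AUC = 130 µg/mL·h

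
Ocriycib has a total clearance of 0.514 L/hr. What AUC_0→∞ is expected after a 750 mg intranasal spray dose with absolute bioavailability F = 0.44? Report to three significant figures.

AUC = 642 mg/L·hr

AUC_0→∞ = F × Dose / CL
        = 0.44 × 750 / 0.514 = 642.023 mg/L·hr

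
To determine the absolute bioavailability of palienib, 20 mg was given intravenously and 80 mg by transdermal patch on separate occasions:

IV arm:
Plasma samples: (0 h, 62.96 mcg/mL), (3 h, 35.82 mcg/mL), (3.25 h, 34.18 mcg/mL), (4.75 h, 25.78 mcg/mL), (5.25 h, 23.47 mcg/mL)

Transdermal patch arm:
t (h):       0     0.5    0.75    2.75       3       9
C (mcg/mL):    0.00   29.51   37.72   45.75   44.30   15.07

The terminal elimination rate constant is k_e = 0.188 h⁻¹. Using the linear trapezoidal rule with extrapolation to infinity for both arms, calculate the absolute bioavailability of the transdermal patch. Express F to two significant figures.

Trapezoidal AUC_0→5.25 (IV):
  [0→3]: (62.96+35.82)/2 × 3 = 148.17
  [3→3.25]: (35.82+34.18)/2 × 0.25 = 8.75
  [3.25→4.75]: (34.18+25.78)/2 × 1.5 = 44.97
  [4.75→5.25]: (25.78+23.47)/2 × 0.5 = 12.3125
  Sum = 214.2025 mcg/mL·h
IV tail: 23.47/0.188 = 124.840; AUC_iv,0→∞ = 214.2025 + 124.840 = 339.0425 mcg/mL·h
Trapezoidal AUC_0→9 (transdermal patch):
  [0→0.5]: (0.00+29.51)/2 × 0.5 = 7.3775
  [0.5→0.75]: (29.51+37.72)/2 × 0.25 = 8.40375
  [0.75→2.75]: (37.72+45.75)/2 × 2 = 83.47
  [2.75→3]: (45.75+44.30)/2 × 0.25 = 11.25625
  [3→9]: (44.30+15.07)/2 × 6 = 178.11
  Sum = 288.6175 mcg/mL·h
transdermal patch tail: 15.07/0.188 = 80.160; AUC_ev,0→∞ = 288.6175 + 80.160 = 368.7775 mcg/mL·h
F = (AUC_ev/D_ev)/(AUC_iv/D_iv) = (368.7775/80)/(339.0425/20) = 4.60972/16.952125 = 0.2719

F = 0.27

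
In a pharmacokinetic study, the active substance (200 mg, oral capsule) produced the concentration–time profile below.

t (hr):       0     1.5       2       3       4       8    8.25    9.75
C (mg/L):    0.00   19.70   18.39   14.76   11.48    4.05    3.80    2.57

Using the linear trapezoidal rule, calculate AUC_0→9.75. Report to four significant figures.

Trapezoidal AUC_0→9.75:
  [0→1.5]: (0.00+19.70)/2 × 1.5 = 14.775
  [1.5→2]: (19.70+18.39)/2 × 0.5 = 9.5225
  [2→3]: (18.39+14.76)/2 × 1 = 16.575
  [3→4]: (14.76+11.48)/2 × 1 = 13.12
  [4→8]: (11.48+4.05)/2 × 4 = 31.06
  [8→8.25]: (4.05+3.80)/2 × 0.25 = 0.98125
  [8.25→9.75]: (3.80+2.57)/2 × 1.5 = 4.7775
  Sum = 90.81125 mg/L·hr

AUC = 90.81 mg/L·hr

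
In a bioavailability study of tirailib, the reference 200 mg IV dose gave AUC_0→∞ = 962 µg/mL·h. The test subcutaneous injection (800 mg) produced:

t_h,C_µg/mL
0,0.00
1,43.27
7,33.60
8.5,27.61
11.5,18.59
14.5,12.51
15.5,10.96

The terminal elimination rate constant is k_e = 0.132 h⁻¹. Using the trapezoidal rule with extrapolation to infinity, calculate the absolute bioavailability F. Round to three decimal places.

Trapezoidal AUC_0→15.5 (subcutaneous injection):
  [0→1]: (0.00+43.27)/2 × 1 = 21.635
  [1→7]: (43.27+33.60)/2 × 6 = 230.61
  [7→8.5]: (33.60+27.61)/2 × 1.5 = 45.9075
  [8.5→11.5]: (27.61+18.59)/2 × 3 = 69.3
  [11.5→14.5]: (18.59+12.51)/2 × 3 = 46.65
  [14.5→15.5]: (12.51+10.96)/2 × 1 = 11.735
  Sum = 425.8375 µg/mL·h
Tail: C_last/k_e = 10.96/0.132 = 83.030
AUC_0→∞ (subcutaneous injection) = 425.8375 + 83.030 = 508.8675 µg/mL·h
F = (AUC_ev/D_ev)/(AUC_iv/D_iv) = (508.8675/800)/(962/200) = 0.636084/4.81 = 0.1322

F = 0.132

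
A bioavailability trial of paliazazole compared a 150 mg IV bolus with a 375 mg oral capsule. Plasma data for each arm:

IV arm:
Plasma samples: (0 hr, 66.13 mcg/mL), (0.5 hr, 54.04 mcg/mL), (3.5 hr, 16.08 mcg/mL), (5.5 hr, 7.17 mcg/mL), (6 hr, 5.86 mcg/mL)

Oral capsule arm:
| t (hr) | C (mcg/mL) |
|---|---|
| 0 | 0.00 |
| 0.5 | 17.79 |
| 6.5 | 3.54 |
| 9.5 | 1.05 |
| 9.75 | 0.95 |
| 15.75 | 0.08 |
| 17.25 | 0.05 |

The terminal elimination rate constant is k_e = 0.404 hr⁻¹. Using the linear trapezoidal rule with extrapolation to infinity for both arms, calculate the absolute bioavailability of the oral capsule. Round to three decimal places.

Trapezoidal AUC_0→6 (IV):
  [0→0.5]: (66.13+54.04)/2 × 0.5 = 30.0425
  [0.5→3.5]: (54.04+16.08)/2 × 3 = 105.18
  [3.5→5.5]: (16.08+7.17)/2 × 2 = 23.25
  [5.5→6]: (7.17+5.86)/2 × 0.5 = 3.2575
  Sum = 161.73 mcg/mL·hr
IV tail: 5.86/0.404 = 14.505; AUC_iv,0→∞ = 161.73 + 14.505 = 176.235 mcg/mL·hr
Trapezoidal AUC_0→17.25 (oral capsule):
  [0→0.5]: (0.00+17.79)/2 × 0.5 = 4.4475
  [0.5→6.5]: (17.79+3.54)/2 × 6 = 63.99
  [6.5→9.5]: (3.54+1.05)/2 × 3 = 6.885
  [9.5→9.75]: (1.05+0.95)/2 × 0.25 = 0.25
  [9.75→15.75]: (0.95+0.08)/2 × 6 = 3.09
  [15.75→17.25]: (0.08+0.05)/2 × 1.5 = 0.0975
  Sum = 78.76 mcg/mL·hr
oral capsule tail: 0.05/0.404 = 0.124; AUC_ev,0→∞ = 78.76 + 0.124 = 78.884 mcg/mL·hr
F = (AUC_ev/D_ev)/(AUC_iv/D_iv) = (78.884/375)/(176.235/150) = 0.210357/1.1749 = 0.1790

F = 0.179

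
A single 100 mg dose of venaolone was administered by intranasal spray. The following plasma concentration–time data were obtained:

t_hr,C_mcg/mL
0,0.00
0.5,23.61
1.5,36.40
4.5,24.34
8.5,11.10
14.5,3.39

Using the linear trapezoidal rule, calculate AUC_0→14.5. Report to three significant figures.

AUC = 241 mcg/mL·hr

Trapezoidal AUC_0→14.5:
  [0→0.5]: (0.00+23.61)/2 × 0.5 = 5.9025
  [0.5→1.5]: (23.61+36.40)/2 × 1 = 30.005
  [1.5→4.5]: (36.40+24.34)/2 × 3 = 91.11
  [4.5→8.5]: (24.34+11.10)/2 × 4 = 70.88
  [8.5→14.5]: (11.10+3.39)/2 × 6 = 43.47
  Sum = 241.3675 mcg/mL·hr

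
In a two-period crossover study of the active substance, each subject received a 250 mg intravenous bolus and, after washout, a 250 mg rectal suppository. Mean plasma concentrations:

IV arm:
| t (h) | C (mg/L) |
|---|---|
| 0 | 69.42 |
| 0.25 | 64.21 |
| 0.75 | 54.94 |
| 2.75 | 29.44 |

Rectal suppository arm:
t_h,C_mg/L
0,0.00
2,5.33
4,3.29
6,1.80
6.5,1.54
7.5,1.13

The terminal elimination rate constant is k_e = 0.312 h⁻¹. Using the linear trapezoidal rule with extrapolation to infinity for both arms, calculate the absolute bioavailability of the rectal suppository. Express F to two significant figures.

F = 0.11

Trapezoidal AUC_0→2.75 (IV):
  [0→0.25]: (69.42+64.21)/2 × 0.25 = 16.70375
  [0.25→0.75]: (64.21+54.94)/2 × 0.5 = 29.7875
  [0.75→2.75]: (54.94+29.44)/2 × 2 = 84.38
  Sum = 130.87125 mg/L·h
IV tail: 29.44/0.312 = 94.359; AUC_iv,0→∞ = 130.87125 + 94.359 = 225.23025 mg/L·h
Trapezoidal AUC_0→7.5 (rectal suppository):
  [0→2]: (0.00+5.33)/2 × 2 = 5.33
  [2→4]: (5.33+3.29)/2 × 2 = 8.62
  [4→6]: (3.29+1.80)/2 × 2 = 5.09
  [6→6.5]: (1.80+1.54)/2 × 0.5 = 0.835
  [6.5→7.5]: (1.54+1.13)/2 × 1 = 1.335
  Sum = 21.21 mg/L·h
rectal suppository tail: 1.13/0.312 = 3.622; AUC_ev,0→∞ = 21.21 + 3.622 = 24.832 mg/L·h
F = (AUC_ev/D_ev)/(AUC_iv/D_iv) = (24.832/250)/(225.23025/250) = 0.099328/0.900921 = 0.1103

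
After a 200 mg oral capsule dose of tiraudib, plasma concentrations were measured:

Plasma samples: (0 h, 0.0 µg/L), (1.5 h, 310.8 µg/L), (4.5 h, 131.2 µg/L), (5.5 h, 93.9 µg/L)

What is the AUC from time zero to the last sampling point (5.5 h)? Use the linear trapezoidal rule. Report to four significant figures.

AUC = 1009 µg/L·h

Trapezoidal AUC_0→5.5:
  [0→1.5]: (0.0+310.8)/2 × 1.5 = 233.1
  [1.5→4.5]: (310.8+131.2)/2 × 3 = 663.0
  [4.5→5.5]: (131.2+93.9)/2 × 1 = 112.55
  Sum = 1008.65 µg/L·h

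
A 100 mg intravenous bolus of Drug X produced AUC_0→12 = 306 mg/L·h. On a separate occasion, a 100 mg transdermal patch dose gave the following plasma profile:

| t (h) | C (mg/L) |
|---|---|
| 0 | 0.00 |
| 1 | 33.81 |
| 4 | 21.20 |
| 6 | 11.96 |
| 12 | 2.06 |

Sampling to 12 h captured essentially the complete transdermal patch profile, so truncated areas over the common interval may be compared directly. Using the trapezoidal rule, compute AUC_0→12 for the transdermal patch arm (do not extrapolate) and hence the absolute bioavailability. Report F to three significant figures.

Trapezoidal AUC_0→12 (transdermal patch):
  [0→1]: (0.00+33.81)/2 × 1 = 16.905
  [1→4]: (33.81+21.20)/2 × 3 = 82.515
  [4→6]: (21.20+11.96)/2 × 2 = 33.16
  [6→12]: (11.96+2.06)/2 × 6 = 42.06
  Sum = 174.64 mg/L·h
F = (AUC_ev/D_ev)/(AUC_iv/D_iv) = (174.64/100)/(306/100) = 1.7464/3.06 = 0.5707

F = 0.571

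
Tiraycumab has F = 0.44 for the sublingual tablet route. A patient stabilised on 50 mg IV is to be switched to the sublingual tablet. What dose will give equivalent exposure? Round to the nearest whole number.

For equal systemic exposure: F × D_ev = D_iv
D_ev = D_iv / F = 50 / 0.44 = 113.636 mg

D_sublingual = 114 mg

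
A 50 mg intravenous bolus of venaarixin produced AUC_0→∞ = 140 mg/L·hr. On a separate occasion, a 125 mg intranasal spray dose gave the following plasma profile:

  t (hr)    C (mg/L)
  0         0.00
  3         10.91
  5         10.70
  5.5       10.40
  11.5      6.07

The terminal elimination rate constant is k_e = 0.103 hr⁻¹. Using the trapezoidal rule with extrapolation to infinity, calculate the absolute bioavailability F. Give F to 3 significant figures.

Trapezoidal AUC_0→11.5 (intranasal spray):
  [0→3]: (0.00+10.91)/2 × 3 = 16.365
  [3→5]: (10.91+10.70)/2 × 2 = 21.61
  [5→5.5]: (10.70+10.40)/2 × 0.5 = 5.275
  [5.5→11.5]: (10.40+6.07)/2 × 6 = 49.41
  Sum = 92.66 mg/L·hr
Tail: C_last/k_e = 6.07/0.103 = 58.932
AUC_0→∞ (intranasal spray) = 92.66 + 58.932 = 151.592 mg/L·hr
F = (AUC_ev/D_ev)/(AUC_iv/D_iv) = (151.592/125)/(140/50) = 1.212736/2.8 = 0.4331

F = 0.433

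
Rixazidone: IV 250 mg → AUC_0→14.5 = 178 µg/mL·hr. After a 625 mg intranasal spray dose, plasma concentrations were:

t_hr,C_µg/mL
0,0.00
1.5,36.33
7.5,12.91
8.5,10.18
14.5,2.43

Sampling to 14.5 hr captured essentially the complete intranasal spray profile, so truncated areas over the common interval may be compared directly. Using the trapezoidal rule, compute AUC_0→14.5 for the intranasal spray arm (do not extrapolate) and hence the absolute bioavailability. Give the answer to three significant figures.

Trapezoidal AUC_0→14.5 (intranasal spray):
  [0→1.5]: (0.00+36.33)/2 × 1.5 = 27.2475
  [1.5→7.5]: (36.33+12.91)/2 × 6 = 147.72
  [7.5→8.5]: (12.91+10.18)/2 × 1 = 11.545
  [8.5→14.5]: (10.18+2.43)/2 × 6 = 37.83
  Sum = 224.3425 µg/mL·hr
F = (AUC_ev/D_ev)/(AUC_iv/D_iv) = (224.3425/625)/(178/250) = 0.358948/0.712 = 0.5041

F = 0.504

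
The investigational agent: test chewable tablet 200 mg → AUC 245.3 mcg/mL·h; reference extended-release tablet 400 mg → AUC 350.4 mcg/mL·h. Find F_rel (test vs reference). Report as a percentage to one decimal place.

F_rel = (AUC_test/D_test) / (AUC_ref/D_ref)
      = (245.3/200) / (350.4/400)
      = 1.2265 / 0.876 = 1.4001 = 140.01%

F_rel = 140.0%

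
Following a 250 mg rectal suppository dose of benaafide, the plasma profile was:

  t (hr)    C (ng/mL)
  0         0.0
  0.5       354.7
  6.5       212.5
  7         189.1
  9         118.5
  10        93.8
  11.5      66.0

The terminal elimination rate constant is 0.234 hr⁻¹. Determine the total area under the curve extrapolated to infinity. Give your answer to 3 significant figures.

Trapezoidal AUC_0→11.5:
  [0→0.5]: (0.0+354.7)/2 × 0.5 = 88.675
  [0.5→6.5]: (354.7+212.5)/2 × 6 = 1701.6
  [6.5→7]: (212.5+189.1)/2 × 0.5 = 100.4
  [7→9]: (189.1+118.5)/2 × 2 = 307.6
  [9→10]: (118.5+93.8)/2 × 1 = 106.15
  [10→11.5]: (93.8+66.0)/2 × 1.5 = 119.85
  Sum = 2424.275 ng/mL·hr
Extrapolated tail: C_last / k_e = 66.0 / 0.234 = 282.051
AUC_0→∞ = 2424.275 + 282.051 = 2706.326 ng/mL·hr

AUC = 2710 ng/mL·hr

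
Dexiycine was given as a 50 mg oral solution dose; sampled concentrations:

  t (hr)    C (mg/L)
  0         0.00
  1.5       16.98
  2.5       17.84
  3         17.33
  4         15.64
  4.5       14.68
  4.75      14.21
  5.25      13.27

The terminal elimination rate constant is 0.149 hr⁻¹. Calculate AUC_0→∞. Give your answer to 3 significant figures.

AUC = 163 mg/L·hr

Trapezoidal AUC_0→5.25:
  [0→1.5]: (0.00+16.98)/2 × 1.5 = 12.735
  [1.5→2.5]: (16.98+17.84)/2 × 1 = 17.41
  [2.5→3]: (17.84+17.33)/2 × 0.5 = 8.7925
  [3→4]: (17.33+15.64)/2 × 1 = 16.485
  [4→4.5]: (15.64+14.68)/2 × 0.5 = 7.58
  [4.5→4.75]: (14.68+14.21)/2 × 0.25 = 3.61125
  [4.75→5.25]: (14.21+13.27)/2 × 0.5 = 6.87
  Sum = 73.48375 mg/L·hr
Extrapolated tail: C_last / k_e = 13.27 / 0.149 = 89.060
AUC_0→∞ = 73.48375 + 89.060 = 162.54375 mg/L·hr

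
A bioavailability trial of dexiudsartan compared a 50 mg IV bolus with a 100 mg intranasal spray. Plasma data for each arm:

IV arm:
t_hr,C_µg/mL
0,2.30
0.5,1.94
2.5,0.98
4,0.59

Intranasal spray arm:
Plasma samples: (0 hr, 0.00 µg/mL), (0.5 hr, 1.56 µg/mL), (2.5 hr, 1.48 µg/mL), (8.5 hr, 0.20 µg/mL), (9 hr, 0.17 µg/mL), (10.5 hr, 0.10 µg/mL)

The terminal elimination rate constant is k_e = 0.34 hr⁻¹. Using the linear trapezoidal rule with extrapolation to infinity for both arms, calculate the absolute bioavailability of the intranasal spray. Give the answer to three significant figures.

F = 0.657

Trapezoidal AUC_0→4 (IV):
  [0→0.5]: (2.30+1.94)/2 × 0.5 = 1.06
  [0.5→2.5]: (1.94+0.98)/2 × 2 = 2.92
  [2.5→4]: (0.98+0.59)/2 × 1.5 = 1.1775
  Sum = 5.1575 µg/mL·hr
IV tail: 0.59/0.34 = 1.735; AUC_iv,0→∞ = 5.1575 + 1.735 = 6.8925 µg/mL·hr
Trapezoidal AUC_0→10.5 (intranasal spray):
  [0→0.5]: (0.00+1.56)/2 × 0.5 = 0.39
  [0.5→2.5]: (1.56+1.48)/2 × 2 = 3.04
  [2.5→8.5]: (1.48+0.20)/2 × 6 = 5.04
  [8.5→9]: (0.20+0.17)/2 × 0.5 = 0.0925
  [9→10.5]: (0.17+0.10)/2 × 1.5 = 0.2025
  Sum = 8.765 µg/mL·hr
intranasal spray tail: 0.10/0.34 = 0.294; AUC_ev,0→∞ = 8.765 + 0.294 = 9.059 µg/mL·hr
F = (AUC_ev/D_ev)/(AUC_iv/D_iv) = (9.059/100)/(6.8925/50) = 0.09059/0.13785 = 0.6572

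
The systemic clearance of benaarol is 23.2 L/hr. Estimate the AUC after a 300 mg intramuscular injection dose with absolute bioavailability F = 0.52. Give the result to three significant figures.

AUC_0→∞ = F × Dose / CL
        = 0.52 × 300 / 23.2 = 6.72414 mg/L·hr

AUC = 6.72 mg/L·hr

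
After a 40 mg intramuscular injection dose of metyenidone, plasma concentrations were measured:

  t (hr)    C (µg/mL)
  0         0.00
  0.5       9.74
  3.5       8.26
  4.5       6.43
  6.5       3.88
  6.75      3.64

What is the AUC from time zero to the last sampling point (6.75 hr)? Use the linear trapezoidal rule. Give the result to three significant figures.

Trapezoidal AUC_0→6.75:
  [0→0.5]: (0.00+9.74)/2 × 0.5 = 2.435
  [0.5→3.5]: (9.74+8.26)/2 × 3 = 27.0
  [3.5→4.5]: (8.26+6.43)/2 × 1 = 7.345
  [4.5→6.5]: (6.43+3.88)/2 × 2 = 10.31
  [6.5→6.75]: (3.88+3.64)/2 × 0.25 = 0.94
  Sum = 48.03 µg/mL·hr

AUC = 48.0 µg/mL·hr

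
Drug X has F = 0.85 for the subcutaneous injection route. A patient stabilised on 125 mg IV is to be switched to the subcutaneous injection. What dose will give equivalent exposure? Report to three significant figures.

For equal systemic exposure: F × D_ev = D_iv
D_ev = D_iv / F = 125 / 0.85 = 147.059 mg

D_subcutaneous = 147 mg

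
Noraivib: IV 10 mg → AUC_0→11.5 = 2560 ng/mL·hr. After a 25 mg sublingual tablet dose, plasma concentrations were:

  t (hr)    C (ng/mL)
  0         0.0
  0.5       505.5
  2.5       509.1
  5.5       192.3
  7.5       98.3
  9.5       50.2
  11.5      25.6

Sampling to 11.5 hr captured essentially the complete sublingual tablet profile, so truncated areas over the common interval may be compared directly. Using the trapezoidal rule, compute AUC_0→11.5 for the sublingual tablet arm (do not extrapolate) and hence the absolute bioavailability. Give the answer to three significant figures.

F = 0.423

Trapezoidal AUC_0→11.5 (sublingual tablet):
  [0→0.5]: (0.0+505.5)/2 × 0.5 = 126.375
  [0.5→2.5]: (505.5+509.1)/2 × 2 = 1014.6
  [2.5→5.5]: (509.1+192.3)/2 × 3 = 1052.1
  [5.5→7.5]: (192.3+98.3)/2 × 2 = 290.6
  [7.5→9.5]: (98.3+50.2)/2 × 2 = 148.5
  [9.5→11.5]: (50.2+25.6)/2 × 2 = 75.8
  Sum = 2707.975 ng/mL·hr
F = (AUC_ev/D_ev)/(AUC_iv/D_iv) = (2707.975/25)/(2560/10) = 108.319/256 = 0.4231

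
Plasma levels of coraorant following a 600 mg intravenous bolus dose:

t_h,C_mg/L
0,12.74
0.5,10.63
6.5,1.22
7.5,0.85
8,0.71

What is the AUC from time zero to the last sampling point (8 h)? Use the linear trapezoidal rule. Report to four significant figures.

AUC = 42.82 mg/L·h

Trapezoidal AUC_0→8:
  [0→0.5]: (12.74+10.63)/2 × 0.5 = 5.8425
  [0.5→6.5]: (10.63+1.22)/2 × 6 = 35.55
  [6.5→7.5]: (1.22+0.85)/2 × 1 = 1.035
  [7.5→8]: (0.85+0.71)/2 × 0.5 = 0.39
  Sum = 42.8175 mg/L·h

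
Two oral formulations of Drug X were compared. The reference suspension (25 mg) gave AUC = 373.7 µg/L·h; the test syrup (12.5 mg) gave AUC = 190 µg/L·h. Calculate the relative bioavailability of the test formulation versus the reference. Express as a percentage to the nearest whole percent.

F_rel = (AUC_test/D_test) / (AUC_ref/D_ref)
      = (190/12.5) / (373.7/25)
      = 15.2 / 14.948 = 1.0169 = 101.69%

F_rel = 102%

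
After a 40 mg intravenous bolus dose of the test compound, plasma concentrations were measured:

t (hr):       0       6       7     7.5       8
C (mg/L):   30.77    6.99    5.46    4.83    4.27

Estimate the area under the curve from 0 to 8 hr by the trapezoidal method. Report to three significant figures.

AUC = 124 mg/L·hr

Trapezoidal AUC_0→8:
  [0→6]: (30.77+6.99)/2 × 6 = 113.28
  [6→7]: (6.99+5.46)/2 × 1 = 6.225
  [7→7.5]: (5.46+4.83)/2 × 0.5 = 2.5725
  [7.5→8]: (4.83+4.27)/2 × 0.5 = 2.275
  Sum = 124.3525 mg/L·hr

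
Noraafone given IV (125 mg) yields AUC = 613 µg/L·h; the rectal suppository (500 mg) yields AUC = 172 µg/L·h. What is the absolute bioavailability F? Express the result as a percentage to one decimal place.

F = (AUC_ev / D_ev) / (AUC_iv / D_iv)
  = (172/500) / (613/125)
  = 0.344 / 4.904 = 0.0701
  = 7.01%

F = 7.0%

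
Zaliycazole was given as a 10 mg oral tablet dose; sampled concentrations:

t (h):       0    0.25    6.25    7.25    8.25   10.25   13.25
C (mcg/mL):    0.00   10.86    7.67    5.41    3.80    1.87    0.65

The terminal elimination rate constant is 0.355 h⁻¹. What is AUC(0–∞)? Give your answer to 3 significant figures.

AUC = 79.4 mcg/mL·h

Trapezoidal AUC_0→13.25:
  [0→0.25]: (0.00+10.86)/2 × 0.25 = 1.3575
  [0.25→6.25]: (10.86+7.67)/2 × 6 = 55.59
  [6.25→7.25]: (7.67+5.41)/2 × 1 = 6.54
  [7.25→8.25]: (5.41+3.80)/2 × 1 = 4.605
  [8.25→10.25]: (3.80+1.87)/2 × 2 = 5.67
  [10.25→13.25]: (1.87+0.65)/2 × 3 = 3.78
  Sum = 77.5425 mcg/mL·h
Extrapolated tail: C_last / k_e = 0.65 / 0.355 = 1.831
AUC_0→∞ = 77.5425 + 1.831 = 79.3735 mcg/mL·h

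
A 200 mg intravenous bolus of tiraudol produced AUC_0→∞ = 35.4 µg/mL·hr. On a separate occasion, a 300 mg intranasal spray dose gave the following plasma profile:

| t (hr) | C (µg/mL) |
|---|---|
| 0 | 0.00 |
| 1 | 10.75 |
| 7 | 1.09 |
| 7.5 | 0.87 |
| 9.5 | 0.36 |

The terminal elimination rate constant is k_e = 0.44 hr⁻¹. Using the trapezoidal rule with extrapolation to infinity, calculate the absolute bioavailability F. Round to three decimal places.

Trapezoidal AUC_0→9.5 (intranasal spray):
  [0→1]: (0.00+10.75)/2 × 1 = 5.375
  [1→7]: (10.75+1.09)/2 × 6 = 35.52
  [7→7.5]: (1.09+0.87)/2 × 0.5 = 0.49
  [7.5→9.5]: (0.87+0.36)/2 × 2 = 1.23
  Sum = 42.615 µg/mL·hr
Tail: C_last/k_e = 0.36/0.44 = 0.818
AUC_0→∞ (intranasal spray) = 42.615 + 0.818 = 43.433 µg/mL·hr
F = (AUC_ev/D_ev)/(AUC_iv/D_iv) = (43.433/300)/(35.4/200) = 0.144777/0.177 = 0.8179

F = 0.818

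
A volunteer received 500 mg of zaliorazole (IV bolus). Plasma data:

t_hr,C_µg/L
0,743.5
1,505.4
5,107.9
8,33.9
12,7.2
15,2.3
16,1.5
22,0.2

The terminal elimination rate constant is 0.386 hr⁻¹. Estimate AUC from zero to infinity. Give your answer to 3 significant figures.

AUC = 2170 µg/L·hr

Trapezoidal AUC_0→22:
  [0→1]: (743.5+505.4)/2 × 1 = 624.45
  [1→5]: (505.4+107.9)/2 × 4 = 1226.6
  [5→8]: (107.9+33.9)/2 × 3 = 212.7
  [8→12]: (33.9+7.2)/2 × 4 = 82.2
  [12→15]: (7.2+2.3)/2 × 3 = 14.25
  [15→16]: (2.3+1.5)/2 × 1 = 1.9
  [16→22]: (1.5+0.2)/2 × 6 = 5.1
  Sum = 2167.2 µg/L·hr
Extrapolated tail: C_last / k_e = 0.2 / 0.386 = 0.518
AUC_0→∞ = 2167.2 + 0.518 = 2167.718 µg/L·hr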